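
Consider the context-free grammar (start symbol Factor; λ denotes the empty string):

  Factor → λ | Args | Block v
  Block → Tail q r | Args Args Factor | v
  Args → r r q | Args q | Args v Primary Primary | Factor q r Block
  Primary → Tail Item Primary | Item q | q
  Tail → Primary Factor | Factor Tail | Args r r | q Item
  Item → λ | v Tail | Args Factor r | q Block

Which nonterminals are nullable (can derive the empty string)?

Directly nullable (have an λ-production): Factor, Item.
No other nonterminal has a production whose RHS symbols are all nullable.

{ Factor, Item }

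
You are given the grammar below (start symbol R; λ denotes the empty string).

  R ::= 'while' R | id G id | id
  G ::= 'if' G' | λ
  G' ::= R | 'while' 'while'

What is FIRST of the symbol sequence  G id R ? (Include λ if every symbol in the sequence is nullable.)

{ 'if', id }

Add FIRST(G)\{λ} = { 'if' }; G is nullable, continue.
id is a terminal; add {id} and stop.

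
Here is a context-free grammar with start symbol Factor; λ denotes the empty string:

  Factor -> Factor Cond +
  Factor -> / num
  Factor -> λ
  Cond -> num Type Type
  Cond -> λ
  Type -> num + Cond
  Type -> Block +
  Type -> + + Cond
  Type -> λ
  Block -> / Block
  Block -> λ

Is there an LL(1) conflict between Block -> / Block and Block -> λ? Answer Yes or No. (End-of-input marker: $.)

No

FIRST(/ Block) = { / } and FIRST(λ) = { λ }.
The second is nullable but FOLLOW(Block) = { + } is disjoint from FIRST of the first.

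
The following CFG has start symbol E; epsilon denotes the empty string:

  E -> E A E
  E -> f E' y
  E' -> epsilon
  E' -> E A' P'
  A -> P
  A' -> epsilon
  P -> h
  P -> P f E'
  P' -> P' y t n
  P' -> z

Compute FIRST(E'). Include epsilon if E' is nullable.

E' -> epsilon contributes epsilon.
From E' -> E A' P': add FIRST(E) = { f }.
Union: FIRST(E') = { f, epsilon }.

{ f, epsilon }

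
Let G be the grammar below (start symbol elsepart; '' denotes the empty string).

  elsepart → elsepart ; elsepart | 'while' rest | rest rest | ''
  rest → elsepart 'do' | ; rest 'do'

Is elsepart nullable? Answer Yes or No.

Yes

elsepart has an ''-production, so elsepart ⇒ ''.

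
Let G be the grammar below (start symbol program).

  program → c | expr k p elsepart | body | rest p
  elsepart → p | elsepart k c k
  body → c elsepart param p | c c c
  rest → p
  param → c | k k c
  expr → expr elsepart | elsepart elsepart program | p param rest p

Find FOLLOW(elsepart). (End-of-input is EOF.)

In program → expr k p elsepart: elsepart is at the end, add FOLLOW(program) = { EOF, k, p }.
In elsepart → elsepart k c k: add FIRST(k c k) = { k }.
In body → c elsepart param p: add FIRST(param p) = { c, k }.
In expr → expr elsepart: elsepart is at the end, add FOLLOW(expr) = { k, p }.
In expr → elsepart elsepart program: add FIRST(elsepart program) = { p }.
In expr → elsepart elsepart program: add FIRST(program) = { c, p }.
Union: FOLLOW(elsepart) = { EOF, c, k, p }.

{ EOF, c, k, p }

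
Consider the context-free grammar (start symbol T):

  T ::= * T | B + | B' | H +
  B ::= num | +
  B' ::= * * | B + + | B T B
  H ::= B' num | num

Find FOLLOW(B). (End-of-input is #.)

{ #, *, +, num }

In T ::= B +: add FIRST(+) = { + }.
In B' ::= B + +: add FIRST(+ +) = { + }.
In B' ::= B T B: add FIRST(T B) = { *, +, num }.
In B' ::= B T B: B is at the end, add FOLLOW(B') = { #, +, num }.
Union: FOLLOW(B) = { #, *, +, num }.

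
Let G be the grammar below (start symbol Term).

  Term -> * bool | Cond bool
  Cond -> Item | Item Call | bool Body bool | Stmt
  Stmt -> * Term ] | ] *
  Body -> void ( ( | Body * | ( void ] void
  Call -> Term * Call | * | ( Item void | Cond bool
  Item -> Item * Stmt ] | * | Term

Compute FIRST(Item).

{ *, ], bool }

From Item -> Item * Stmt ]: add FIRST(Item) = { *, ], bool }.
Item -> * contributes {*}.
From Item -> Term: add FIRST(Term) = { *, ], bool }.
Union: FIRST(Item) = { *, ], bool }.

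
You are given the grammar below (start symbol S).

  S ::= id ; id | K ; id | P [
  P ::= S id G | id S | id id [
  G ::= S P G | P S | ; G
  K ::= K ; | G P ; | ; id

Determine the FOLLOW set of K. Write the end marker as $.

In S ::= K ; id: add FIRST(; id) = { ; }.
In K ::= K ;: add FIRST(;) = { ; }.
Union: FOLLOW(K) = { ; }.

{ ; }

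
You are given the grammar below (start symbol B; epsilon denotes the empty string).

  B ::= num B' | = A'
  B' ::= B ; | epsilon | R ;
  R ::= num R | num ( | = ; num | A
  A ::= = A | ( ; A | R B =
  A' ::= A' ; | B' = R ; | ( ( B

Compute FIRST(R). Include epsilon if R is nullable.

R ::= num R contributes {num}.
R ::= num ( contributes {num}.
R ::= = ; num contributes {=}.
From R ::= A: add FIRST(A) = { (, =, num }.
Union: FIRST(R) = { (, =, num }.

{ (, =, num }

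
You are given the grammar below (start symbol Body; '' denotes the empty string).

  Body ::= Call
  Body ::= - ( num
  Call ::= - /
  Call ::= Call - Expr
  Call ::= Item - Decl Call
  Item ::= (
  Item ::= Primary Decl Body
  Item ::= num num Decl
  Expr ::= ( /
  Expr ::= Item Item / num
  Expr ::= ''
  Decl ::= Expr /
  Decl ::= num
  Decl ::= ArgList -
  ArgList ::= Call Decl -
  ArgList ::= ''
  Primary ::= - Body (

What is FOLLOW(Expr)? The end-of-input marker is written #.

{ #, (, -, /, num }

In Call ::= Call - Expr: Expr is at the end, add FOLLOW(Call) = { #, (, -, /, num }.
In Decl ::= Expr /: add FIRST(/) = { / }.
Union: FOLLOW(Expr) = { #, (, -, /, num }.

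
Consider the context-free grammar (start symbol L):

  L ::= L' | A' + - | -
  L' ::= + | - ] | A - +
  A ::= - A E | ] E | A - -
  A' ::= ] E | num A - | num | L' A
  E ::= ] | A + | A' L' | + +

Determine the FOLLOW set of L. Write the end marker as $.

{ $ }

L is the start symbol, so $ ∈ FOLLOW(L).
Union: FOLLOW(L) = { $ }.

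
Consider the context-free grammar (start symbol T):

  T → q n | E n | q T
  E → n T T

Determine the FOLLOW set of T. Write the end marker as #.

{ #, n, q }

T is the start symbol, so # ∈ FOLLOW(T).
In T → q T: T is at the end, add FOLLOW(T) = { #, n, q }.
In E → n T T: add FIRST(T) = { n, q }.
In E → n T T: T is at the end, add FOLLOW(E) = { n }.
Union: FOLLOW(T) = { #, n, q }.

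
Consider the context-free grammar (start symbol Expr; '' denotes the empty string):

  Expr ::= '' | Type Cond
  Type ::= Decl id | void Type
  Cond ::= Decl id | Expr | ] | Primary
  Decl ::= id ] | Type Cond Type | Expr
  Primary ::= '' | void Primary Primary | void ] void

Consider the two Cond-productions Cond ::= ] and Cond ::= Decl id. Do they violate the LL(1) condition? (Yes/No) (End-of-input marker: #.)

No

FIRST(]) = { ] } and FIRST(Decl id) = { id, void }.
The FIRST sets are disjoint and neither alternative is nullable — no conflict.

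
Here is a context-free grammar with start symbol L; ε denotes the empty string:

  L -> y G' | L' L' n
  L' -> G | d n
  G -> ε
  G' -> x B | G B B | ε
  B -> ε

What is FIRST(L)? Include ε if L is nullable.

L -> y G' contributes {y}.
From L -> L' L' n: L', L' nullable, take FIRST(L') ∪ FIRST(L') ∪ {n} = { d, n }.
Union: FIRST(L) = { d, n, y }.

{ d, n, y }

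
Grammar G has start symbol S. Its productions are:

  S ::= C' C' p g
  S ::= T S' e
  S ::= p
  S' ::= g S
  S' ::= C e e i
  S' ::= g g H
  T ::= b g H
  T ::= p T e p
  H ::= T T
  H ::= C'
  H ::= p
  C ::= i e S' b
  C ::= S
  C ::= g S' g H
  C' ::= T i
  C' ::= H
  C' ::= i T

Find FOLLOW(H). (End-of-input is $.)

{ b, e, g, i, p }

In S' ::= g g H: H is at the end, add FOLLOW(S') = { b, e, g }.
In T ::= b g H: H is at the end, add FOLLOW(T) = { b, e, g, i, p }.
In C ::= g S' g H: H is at the end, add FOLLOW(C) = { e }.
In C' ::= H: H is at the end, add FOLLOW(C') = { b, e, g, i, p }.
Union: FOLLOW(H) = { b, e, g, i, p }.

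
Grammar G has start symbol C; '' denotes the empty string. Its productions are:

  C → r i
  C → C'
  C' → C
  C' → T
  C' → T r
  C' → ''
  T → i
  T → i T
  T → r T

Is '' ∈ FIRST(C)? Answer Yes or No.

C → C' and each of C' is nullable, so C ⇒* ''.

Yes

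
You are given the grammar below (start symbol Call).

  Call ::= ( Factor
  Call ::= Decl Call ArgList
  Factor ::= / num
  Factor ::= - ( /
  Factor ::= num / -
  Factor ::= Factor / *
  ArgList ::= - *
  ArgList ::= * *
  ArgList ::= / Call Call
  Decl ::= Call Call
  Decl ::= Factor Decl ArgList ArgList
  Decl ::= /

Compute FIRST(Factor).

Factor ::= / num contributes {/}.
Factor ::= - ( / contributes {-}.
Factor ::= num / - contributes {num}.
From Factor ::= Factor / *: add FIRST(Factor) = { -, /, num }.
Union: FIRST(Factor) = { -, /, num }.

{ -, /, num }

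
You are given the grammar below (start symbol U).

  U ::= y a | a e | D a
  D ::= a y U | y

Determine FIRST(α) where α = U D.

Add FIRST(U) = { a, y }; U is not nullable, stop.

{ a, y }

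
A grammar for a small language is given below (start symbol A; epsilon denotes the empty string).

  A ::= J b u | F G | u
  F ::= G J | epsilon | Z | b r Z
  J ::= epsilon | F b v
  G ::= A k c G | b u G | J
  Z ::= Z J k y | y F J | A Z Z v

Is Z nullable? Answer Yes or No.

No

Nullable nonterminals: A, F, G, J.
No production of Z has an RHS whose symbols are all nullable, so Z is not nullable.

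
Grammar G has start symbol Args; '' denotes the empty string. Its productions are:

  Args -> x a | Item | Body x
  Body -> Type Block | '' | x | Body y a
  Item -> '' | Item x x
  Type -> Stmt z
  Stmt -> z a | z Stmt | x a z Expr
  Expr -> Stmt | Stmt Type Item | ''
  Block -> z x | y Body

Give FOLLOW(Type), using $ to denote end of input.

In Body -> Type Block: add FIRST(Block) = { y, z }.
In Expr -> Stmt Type Item: add FIRST(Item)\{''} = { x }.
  Since Item is nullable, also add FOLLOW(Expr) = { x, z }.
Union: FOLLOW(Type) = { x, y, z }.

{ x, y, z }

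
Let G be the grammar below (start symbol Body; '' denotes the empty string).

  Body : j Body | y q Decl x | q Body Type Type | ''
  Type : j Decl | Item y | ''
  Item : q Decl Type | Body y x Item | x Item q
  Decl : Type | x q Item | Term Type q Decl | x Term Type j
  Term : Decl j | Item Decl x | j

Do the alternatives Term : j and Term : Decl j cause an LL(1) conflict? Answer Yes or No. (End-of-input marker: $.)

Yes

FIRST(j) = { j } and FIRST(Decl j) = { j, q, x, y }.
Both contain j, so the two alternatives are not disjoint — LL(1) conflict.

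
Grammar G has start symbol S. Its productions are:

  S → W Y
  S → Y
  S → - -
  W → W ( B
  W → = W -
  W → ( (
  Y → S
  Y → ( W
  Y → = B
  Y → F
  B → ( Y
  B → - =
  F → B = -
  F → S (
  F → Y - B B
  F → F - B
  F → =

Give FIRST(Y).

{ (, -, = }

From Y → S: add FIRST(S) = { (, -, = }.
Y → ( W contributes {(}.
Y → = B contributes {=}.
From Y → F: add FIRST(F) = { (, -, = }.
Union: FIRST(Y) = { (, -, = }.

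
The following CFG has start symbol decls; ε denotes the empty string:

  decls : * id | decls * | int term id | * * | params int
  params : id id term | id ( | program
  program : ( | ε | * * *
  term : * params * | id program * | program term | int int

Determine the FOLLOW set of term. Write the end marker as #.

In decls : int term id: add FIRST(id) = { id }.
In params : id id term: term is at the end, add FOLLOW(params) = { *, int }.
In term : program term: term is at the end, add FOLLOW(term) = { *, id, int }.
Union: FOLLOW(term) = { *, id, int }.

{ *, id, int }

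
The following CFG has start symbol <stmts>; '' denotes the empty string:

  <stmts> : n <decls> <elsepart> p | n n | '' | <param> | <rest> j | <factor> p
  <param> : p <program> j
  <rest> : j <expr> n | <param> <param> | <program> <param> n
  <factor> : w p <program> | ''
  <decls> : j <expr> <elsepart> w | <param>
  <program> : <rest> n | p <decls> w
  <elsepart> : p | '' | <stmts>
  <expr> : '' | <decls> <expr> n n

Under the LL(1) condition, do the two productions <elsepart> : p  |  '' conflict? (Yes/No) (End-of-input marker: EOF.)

Yes

FIRST(p) = { p } and FIRST('') = { '' }.
The second alternative is nullable and FOLLOW(<elsepart>) = { p, w } shares p with FIRST of the first — conflict.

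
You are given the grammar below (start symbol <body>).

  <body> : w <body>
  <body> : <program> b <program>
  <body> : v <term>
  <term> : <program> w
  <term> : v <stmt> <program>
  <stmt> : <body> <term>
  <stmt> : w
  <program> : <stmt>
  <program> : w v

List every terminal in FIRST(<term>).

From <term> : <program> w: add FIRST(<program>) = { v, w }.
<term> : v <stmt> <program> contributes {v}.
Union: FIRST(<term>) = { v, w }.

{ v, w }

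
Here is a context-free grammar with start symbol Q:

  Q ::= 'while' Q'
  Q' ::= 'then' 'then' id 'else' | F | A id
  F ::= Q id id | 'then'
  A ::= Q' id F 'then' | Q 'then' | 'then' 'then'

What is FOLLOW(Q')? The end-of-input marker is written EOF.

{ EOF, 'then', id }

In Q ::= 'while' Q': Q' is at the end, add FOLLOW(Q) = { EOF, 'then', id }.
In A ::= Q' id F 'then': add FIRST(id F 'then') = { id }.
Union: FOLLOW(Q') = { EOF, 'then', id }.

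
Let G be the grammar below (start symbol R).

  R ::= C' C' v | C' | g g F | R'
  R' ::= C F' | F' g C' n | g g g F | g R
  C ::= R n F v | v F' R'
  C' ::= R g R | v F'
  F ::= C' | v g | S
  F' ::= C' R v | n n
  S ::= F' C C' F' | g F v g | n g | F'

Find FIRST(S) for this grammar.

{ g, n, v }

From S ::= F' C C' F': add FIRST(F') = { g, n, v }.
S ::= g F v g contributes {g}.
S ::= n g contributes {n}.
From S ::= F': add FIRST(F') = { g, n, v }.
Union: FIRST(S) = { g, n, v }.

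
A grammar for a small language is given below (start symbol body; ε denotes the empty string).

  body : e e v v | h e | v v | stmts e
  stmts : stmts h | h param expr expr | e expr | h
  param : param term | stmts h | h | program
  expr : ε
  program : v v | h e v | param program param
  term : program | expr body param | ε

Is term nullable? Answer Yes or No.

term has an ε-production, so term ⇒ ε.

Yes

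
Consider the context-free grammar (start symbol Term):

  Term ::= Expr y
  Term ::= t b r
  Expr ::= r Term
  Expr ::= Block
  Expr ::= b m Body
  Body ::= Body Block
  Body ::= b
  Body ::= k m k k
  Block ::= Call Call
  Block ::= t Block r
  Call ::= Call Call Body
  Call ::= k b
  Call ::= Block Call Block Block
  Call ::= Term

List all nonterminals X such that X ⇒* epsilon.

No nonterminal has an empty production or an RHS whose symbols are all nullable.

{ } (none)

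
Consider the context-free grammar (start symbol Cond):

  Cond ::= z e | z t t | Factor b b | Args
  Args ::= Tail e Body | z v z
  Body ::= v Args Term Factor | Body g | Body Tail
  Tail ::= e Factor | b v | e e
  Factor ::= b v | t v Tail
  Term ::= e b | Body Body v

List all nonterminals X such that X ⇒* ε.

{ } (none)

No nonterminal has an empty production or an RHS whose symbols are all nullable.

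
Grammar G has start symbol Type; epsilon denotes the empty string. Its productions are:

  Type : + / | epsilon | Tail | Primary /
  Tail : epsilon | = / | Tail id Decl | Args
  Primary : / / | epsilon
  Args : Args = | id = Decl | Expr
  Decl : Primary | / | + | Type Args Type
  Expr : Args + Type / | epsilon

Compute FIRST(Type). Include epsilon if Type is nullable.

{ +, /, =, id, epsilon }

Type : + / contributes {+}.
Type : epsilon contributes epsilon.
From Type : Tail: add FIRST(Tail) = { +, =, id, epsilon } (including epsilon since Tail is nullable).
From Type : Primary /: Primary nullable, take FIRST(Primary) ∪ {/} = { / }.
Union: FIRST(Type) = { +, /, =, id, epsilon }.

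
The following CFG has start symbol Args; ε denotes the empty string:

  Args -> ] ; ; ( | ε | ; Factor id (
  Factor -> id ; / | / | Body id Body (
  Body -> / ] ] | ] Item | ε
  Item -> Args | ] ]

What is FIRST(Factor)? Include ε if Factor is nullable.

{ /, ], id }

Factor -> id ; / contributes {id}.
Factor -> / contributes {/}.
From Factor -> Body id Body (: Body nullable, take FIRST(Body) ∪ {id} = { /, ], id }.
Union: FIRST(Factor) = { /, ], id }.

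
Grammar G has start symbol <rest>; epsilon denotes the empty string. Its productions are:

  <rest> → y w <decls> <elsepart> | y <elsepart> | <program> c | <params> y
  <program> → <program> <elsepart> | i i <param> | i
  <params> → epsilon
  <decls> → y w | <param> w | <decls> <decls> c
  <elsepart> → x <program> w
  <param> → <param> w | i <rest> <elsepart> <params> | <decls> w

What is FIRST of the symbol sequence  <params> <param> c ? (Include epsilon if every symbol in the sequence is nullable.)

Add FIRST(<params>)\{epsilon} = {  }; <params> is nullable, continue.
Add FIRST(<param>) = { i, y }; <param> is not nullable, stop.

{ i, y }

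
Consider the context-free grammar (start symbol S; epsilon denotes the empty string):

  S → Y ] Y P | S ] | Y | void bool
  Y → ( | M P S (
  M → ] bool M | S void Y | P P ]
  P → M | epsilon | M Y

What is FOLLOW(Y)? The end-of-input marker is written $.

In S → Y ] Y P: add FIRST(] Y P) = { ] }.
In S → Y ] Y P: add FIRST(P)\{epsilon} = { (, ], void }.
  Since P is nullable, also add FOLLOW(S) = { $, (, ], void }.
In S → Y: Y is at the end, add FOLLOW(S) = { $, (, ], void }.
In M → S void Y: Y is at the end, add FOLLOW(M) = { $, (, ], void }.
In P → M Y: Y is at the end, add FOLLOW(P) = { $, (, ], void }.
Union: FOLLOW(Y) = { $, (, ], void }.

{ $, (, ], void }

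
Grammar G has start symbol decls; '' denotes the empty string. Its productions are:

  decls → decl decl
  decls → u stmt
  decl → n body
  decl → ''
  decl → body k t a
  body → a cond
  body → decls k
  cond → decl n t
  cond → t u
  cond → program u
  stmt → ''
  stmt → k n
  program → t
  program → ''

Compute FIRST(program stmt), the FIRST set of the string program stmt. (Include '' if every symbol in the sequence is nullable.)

Add FIRST(program)\{''} = { t }; program is nullable, continue.
Add FIRST(stmt)\{''} = { k }; stmt is nullable, continue.
Every symbol is nullable, so include ''.

{ k, t, '' }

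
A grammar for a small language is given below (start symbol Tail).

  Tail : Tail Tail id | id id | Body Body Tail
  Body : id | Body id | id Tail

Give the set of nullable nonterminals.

No nonterminal has an empty production or an RHS whose symbols are all nullable.

{ } (none)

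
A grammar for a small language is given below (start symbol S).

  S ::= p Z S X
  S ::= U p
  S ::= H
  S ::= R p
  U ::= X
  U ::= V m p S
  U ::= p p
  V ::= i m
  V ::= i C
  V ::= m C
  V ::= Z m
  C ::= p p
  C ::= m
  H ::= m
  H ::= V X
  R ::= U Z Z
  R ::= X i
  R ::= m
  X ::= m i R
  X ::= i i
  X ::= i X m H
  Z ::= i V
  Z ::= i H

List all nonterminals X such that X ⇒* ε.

{ } (none)

No nonterminal has an empty production or an RHS whose symbols are all nullable.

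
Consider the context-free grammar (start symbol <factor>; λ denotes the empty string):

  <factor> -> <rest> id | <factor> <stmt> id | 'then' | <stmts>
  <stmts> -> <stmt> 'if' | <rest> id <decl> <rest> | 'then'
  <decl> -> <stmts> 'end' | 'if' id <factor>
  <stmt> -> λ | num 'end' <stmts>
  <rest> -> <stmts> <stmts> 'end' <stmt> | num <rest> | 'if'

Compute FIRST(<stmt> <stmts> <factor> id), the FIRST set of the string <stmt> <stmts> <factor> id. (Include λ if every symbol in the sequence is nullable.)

Add FIRST(<stmt>)\{λ} = { num }; <stmt> is nullable, continue.
Add FIRST(<stmts>) = { 'if', 'then', num }; <stmts> is not nullable, stop.

{ 'if', 'then', num }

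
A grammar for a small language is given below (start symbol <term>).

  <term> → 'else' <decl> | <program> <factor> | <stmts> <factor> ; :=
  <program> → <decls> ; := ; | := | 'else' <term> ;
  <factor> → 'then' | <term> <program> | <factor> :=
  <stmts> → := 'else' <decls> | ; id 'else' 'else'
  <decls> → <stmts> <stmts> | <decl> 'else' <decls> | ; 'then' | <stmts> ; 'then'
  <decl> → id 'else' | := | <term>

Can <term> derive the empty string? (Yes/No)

No nonterminal in this grammar is nullable.
No production of <term> has an RHS whose symbols are all nullable, so <term> is not nullable.

No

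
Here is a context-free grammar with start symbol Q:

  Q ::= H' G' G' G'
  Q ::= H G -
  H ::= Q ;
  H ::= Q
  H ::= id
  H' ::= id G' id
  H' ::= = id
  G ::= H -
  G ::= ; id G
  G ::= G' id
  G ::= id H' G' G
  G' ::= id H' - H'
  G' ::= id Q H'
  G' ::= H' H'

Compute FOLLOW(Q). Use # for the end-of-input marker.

Q is the start symbol, so # ∈ FOLLOW(Q).
In H ::= Q ;: add FIRST(;) = { ; }.
In H ::= Q: Q is at the end, add FOLLOW(H) = { -, ;, =, id }.
In G' ::= id Q H': add FIRST(H') = { =, id }.
Union: FOLLOW(Q) = { #, -, ;, =, id }.

{ #, -, ;, =, id }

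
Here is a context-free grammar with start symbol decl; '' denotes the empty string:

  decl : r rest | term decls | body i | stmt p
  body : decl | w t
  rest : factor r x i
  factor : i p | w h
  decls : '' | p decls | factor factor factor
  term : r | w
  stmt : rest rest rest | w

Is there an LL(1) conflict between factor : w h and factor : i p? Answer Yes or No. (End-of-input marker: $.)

FIRST(w h) = { w } and FIRST(i p) = { i }.
The FIRST sets are disjoint and neither alternative is nullable — no conflict.

No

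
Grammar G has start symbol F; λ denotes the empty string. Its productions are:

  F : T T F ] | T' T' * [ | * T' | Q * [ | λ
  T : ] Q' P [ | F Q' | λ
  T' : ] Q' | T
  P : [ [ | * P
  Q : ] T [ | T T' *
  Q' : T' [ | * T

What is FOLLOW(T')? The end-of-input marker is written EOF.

{ EOF, *, [, ] }

In F : T' T' * [: add FIRST(T' * [) = { *, [, ] }.
In F : T' T' * [: add FIRST(* [) = { * }.
In F : * T': T' is at the end, add FOLLOW(F) = { EOF, *, [, ] }.
In Q : T T' *: add FIRST(*) = { * }.
In Q' : T' [: add FIRST([) = { [ }.
Union: FOLLOW(T') = { EOF, *, [, ] }.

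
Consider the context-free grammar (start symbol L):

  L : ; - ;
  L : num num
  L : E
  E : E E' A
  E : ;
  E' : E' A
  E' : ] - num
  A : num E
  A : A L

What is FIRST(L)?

{ ;, num }

L : ; - ; contributes {;}.
L : num num contributes {num}.
From L : E: add FIRST(E) = { ; }.
Union: FIRST(L) = { ;, num }.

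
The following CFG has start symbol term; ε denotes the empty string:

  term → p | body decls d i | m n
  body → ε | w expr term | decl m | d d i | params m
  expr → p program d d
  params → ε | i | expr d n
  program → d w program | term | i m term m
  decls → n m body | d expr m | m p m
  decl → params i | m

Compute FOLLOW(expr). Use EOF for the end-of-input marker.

{ d, i, m, n, p, w }

In body → w expr term: add FIRST(term) = { d, i, m, n, p, w }.
In params → expr d n: add FIRST(d n) = { d }.
In decls → d expr m: add FIRST(m) = { m }.
Union: FOLLOW(expr) = { d, i, m, n, p, w }.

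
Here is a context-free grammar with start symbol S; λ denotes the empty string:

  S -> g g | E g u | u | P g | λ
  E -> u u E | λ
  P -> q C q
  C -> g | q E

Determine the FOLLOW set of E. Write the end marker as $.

In S -> E g u: add FIRST(g u) = { g }.
In E -> u u E: E is at the end, add FOLLOW(E) = { g, q }.
In C -> q E: E is at the end, add FOLLOW(C) = { q }.
Union: FOLLOW(E) = { g, q }.

{ g, q }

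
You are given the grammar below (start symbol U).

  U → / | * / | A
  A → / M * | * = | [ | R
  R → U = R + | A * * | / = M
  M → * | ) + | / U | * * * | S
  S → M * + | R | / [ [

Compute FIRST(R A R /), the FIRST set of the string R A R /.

{ *, /, [ }

Add FIRST(R) = { *, /, [ }; R is not nullable, stop.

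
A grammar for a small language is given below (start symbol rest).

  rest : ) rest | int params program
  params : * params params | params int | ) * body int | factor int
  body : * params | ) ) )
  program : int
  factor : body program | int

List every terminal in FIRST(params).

params : * params params contributes {*}.
From params : params int: add FIRST(params) = { ), *, int }.
params : ) * body int contributes {)}.
From params : factor int: add FIRST(factor) = { ), *, int }.
Union: FIRST(params) = { ), *, int }.

{ ), *, int }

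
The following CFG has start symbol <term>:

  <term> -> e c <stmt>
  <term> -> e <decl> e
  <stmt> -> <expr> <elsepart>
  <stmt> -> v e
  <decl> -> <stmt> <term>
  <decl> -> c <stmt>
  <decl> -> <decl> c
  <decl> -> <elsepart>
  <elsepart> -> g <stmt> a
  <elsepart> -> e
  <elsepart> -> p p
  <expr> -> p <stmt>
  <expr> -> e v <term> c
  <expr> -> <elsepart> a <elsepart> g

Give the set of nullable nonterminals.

No nonterminal has an empty production or an RHS whose symbols are all nullable.

{ } (none)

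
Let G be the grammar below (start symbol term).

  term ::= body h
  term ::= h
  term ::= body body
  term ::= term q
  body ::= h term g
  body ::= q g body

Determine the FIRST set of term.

{ h, q }

From term ::= body h: add FIRST(body) = { h, q }.
term ::= h contributes {h}.
From term ::= body body: add FIRST(body) = { h, q }.
From term ::= term q: add FIRST(term) = { h, q }.
Union: FIRST(term) = { h, q }.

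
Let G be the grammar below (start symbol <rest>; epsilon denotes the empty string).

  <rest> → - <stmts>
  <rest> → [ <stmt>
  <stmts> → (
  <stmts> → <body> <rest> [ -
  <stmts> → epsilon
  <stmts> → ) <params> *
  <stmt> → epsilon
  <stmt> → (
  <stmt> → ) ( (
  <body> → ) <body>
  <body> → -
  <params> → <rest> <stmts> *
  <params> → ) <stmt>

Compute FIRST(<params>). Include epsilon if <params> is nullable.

From <params> → <rest> <stmts> *: add FIRST(<rest>) = { -, [ }.
<params> → ) <stmt> contributes {)}.
Union: FIRST(<params>) = { ), -, [ }.

{ ), -, [ }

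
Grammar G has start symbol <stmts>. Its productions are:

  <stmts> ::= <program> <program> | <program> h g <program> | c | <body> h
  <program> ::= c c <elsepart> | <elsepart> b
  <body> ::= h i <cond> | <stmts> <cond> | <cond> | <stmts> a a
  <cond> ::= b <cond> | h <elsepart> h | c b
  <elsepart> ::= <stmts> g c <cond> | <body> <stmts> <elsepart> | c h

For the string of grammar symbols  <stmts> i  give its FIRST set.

{ b, c, h }

Add FIRST(<stmts>) = { b, c, h }; <stmts> is not nullable, stop.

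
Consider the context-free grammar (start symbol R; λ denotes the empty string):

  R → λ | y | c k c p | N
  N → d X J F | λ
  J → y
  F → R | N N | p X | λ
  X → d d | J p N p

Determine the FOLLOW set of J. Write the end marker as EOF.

In N → d X J F: add FIRST(F)\{λ} = { c, d, p, y }.
  Since F is nullable, also add FOLLOW(N) = { EOF, d, p }.
In X → J p N p: add FIRST(p N p) = { p }.
Union: FOLLOW(J) = { EOF, c, d, p, y }.

{ EOF, c, d, p, y }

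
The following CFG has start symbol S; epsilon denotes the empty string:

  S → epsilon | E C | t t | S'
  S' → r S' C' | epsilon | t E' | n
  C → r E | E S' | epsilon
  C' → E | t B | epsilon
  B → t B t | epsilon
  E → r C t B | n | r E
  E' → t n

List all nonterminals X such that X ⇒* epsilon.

{ B, C, C', S, S' }

Directly nullable (have an epsilon-production): S, S', C, C', B.
No other nonterminal has a production whose RHS symbols are all nullable.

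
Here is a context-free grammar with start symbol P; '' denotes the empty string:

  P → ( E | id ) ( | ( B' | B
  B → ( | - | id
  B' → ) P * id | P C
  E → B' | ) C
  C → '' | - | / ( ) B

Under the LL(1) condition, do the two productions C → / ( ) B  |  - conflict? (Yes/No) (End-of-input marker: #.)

FIRST(/ ( ) B) = { / } and FIRST(-) = { - }.
The FIRST sets are disjoint and neither alternative is nullable — no conflict.

No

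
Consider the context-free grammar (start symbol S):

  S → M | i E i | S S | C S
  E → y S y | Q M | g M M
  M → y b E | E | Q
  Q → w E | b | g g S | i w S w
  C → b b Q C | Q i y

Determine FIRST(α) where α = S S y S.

{ b, g, i, w, y }

Add FIRST(S) = { b, g, i, w, y }; S is not nullable, stop.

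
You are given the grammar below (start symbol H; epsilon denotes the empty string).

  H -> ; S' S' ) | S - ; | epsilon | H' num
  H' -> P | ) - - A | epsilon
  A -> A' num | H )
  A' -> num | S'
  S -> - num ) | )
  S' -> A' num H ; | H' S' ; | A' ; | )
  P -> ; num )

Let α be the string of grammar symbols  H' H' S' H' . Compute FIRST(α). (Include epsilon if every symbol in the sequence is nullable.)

{ ), ;, num }

Add FIRST(H')\{epsilon} = { ), ; }; H' is nullable, continue.
Add FIRST(H')\{epsilon} = { ), ; }; H' is nullable, continue.
Add FIRST(S') = { ), ;, num }; S' is not nullable, stop.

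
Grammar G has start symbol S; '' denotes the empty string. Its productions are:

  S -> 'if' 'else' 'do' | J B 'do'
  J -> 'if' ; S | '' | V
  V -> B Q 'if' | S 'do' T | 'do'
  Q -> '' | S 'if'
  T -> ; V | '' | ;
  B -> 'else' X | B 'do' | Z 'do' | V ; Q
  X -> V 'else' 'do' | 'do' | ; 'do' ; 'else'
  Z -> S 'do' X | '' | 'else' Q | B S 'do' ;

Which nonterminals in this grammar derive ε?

Directly nullable (have an ''-production): J, Q, T, Z.
No other nonterminal has a production whose RHS symbols are all nullable.

{ J, Q, T, Z }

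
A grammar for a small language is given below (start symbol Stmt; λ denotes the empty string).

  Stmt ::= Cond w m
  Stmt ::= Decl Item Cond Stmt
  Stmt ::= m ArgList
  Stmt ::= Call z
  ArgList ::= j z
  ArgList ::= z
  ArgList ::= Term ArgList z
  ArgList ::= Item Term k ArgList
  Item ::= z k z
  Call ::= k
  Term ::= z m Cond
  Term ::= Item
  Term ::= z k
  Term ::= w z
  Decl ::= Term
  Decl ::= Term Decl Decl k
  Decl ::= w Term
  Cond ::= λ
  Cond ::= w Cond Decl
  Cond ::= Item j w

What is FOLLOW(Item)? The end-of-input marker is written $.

{ j, k, m, w, z }

In Stmt ::= Decl Item Cond Stmt: add FIRST(Cond Stmt) = { k, m, w, z }.
In ArgList ::= Item Term k ArgList: add FIRST(Term k ArgList) = { w, z }.
In Term ::= Item: Item is at the end, add FOLLOW(Term) = { j, k, m, w, z }.
In Cond ::= Item j w: add FIRST(j w) = { j }.
Union: FOLLOW(Item) = { j, k, m, w, z }.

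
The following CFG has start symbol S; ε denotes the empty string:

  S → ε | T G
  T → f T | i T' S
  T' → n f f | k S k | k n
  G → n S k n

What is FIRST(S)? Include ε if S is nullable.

S → ε contributes ε.
From S → T G: add FIRST(T) = { f, i }.
Union: FIRST(S) = { f, i, ε }.

{ f, i, ε }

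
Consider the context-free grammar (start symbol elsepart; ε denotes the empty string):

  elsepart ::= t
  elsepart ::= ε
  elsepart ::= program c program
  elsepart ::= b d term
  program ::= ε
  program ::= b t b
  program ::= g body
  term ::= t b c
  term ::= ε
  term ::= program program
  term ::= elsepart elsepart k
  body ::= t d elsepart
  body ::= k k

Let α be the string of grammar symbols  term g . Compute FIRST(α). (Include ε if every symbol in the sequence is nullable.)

Add FIRST(term)\{ε} = { b, c, g, k, t }; term is nullable, continue.
g is a terminal; add {g} and stop.

{ b, c, g, k, t }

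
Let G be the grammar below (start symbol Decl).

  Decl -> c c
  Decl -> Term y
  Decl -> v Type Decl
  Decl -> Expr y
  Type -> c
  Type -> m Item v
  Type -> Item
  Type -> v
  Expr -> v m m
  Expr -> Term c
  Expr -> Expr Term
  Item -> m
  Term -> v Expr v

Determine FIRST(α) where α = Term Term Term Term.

{ v }

Add FIRST(Term) = { v }; Term is not nullable, stop.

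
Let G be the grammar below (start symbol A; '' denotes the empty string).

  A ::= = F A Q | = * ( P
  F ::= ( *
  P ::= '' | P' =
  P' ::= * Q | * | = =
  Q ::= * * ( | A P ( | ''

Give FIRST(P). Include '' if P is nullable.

{ *, =, '' }

P ::= '' contributes ''.
From P ::= P' =: add FIRST(P') = { *, = }.
Union: FIRST(P) = { *, =, '' }.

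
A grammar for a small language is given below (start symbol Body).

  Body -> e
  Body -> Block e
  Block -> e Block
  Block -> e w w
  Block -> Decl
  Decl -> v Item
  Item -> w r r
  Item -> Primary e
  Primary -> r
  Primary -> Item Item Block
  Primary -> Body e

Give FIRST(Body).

Body -> e contributes {e}.
From Body -> Block e: add FIRST(Block) = { e, v }.
Union: FIRST(Body) = { e, v }.

{ e, v }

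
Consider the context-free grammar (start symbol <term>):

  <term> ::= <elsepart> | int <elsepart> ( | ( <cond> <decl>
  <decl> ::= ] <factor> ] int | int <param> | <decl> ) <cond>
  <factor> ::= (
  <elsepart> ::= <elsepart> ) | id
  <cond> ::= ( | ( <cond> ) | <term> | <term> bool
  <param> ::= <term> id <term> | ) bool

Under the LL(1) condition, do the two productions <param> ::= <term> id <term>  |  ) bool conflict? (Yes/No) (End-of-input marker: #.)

No

FIRST(<term> id <term>) = { (, id, int } and FIRST() bool) = { ) }.
The FIRST sets are disjoint and neither alternative is nullable — no conflict.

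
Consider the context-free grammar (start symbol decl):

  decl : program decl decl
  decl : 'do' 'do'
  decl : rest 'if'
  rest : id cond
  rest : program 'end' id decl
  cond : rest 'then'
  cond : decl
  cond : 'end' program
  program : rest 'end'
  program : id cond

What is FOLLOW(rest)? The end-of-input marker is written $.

In decl : rest 'if': add FIRST('if') = { 'if' }.
In cond : rest 'then': add FIRST('then') = { 'then' }.
In program : rest 'end': add FIRST('end') = { 'end' }.
Union: FOLLOW(rest) = { 'end', 'if', 'then' }.

{ 'end', 'if', 'then' }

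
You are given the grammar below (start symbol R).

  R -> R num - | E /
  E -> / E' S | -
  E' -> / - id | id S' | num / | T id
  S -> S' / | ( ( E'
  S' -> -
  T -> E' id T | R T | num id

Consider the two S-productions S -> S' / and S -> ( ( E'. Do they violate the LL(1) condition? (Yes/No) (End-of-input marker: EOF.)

FIRST(S' /) = { - } and FIRST(( ( E') = { ( }.
The FIRST sets are disjoint and neither alternative is nullable — no conflict.

No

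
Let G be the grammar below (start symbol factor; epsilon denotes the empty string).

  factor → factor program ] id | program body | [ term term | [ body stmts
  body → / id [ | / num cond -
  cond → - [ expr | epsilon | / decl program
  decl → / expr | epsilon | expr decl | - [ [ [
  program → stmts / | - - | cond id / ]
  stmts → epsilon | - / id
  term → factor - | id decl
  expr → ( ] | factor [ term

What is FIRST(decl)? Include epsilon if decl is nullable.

decl → / expr contributes {/}.
decl → epsilon contributes epsilon.
From decl → expr decl: add FIRST(expr) = { (, -, /, [, id }.
decl → - [ [ [ contributes {-}.
Union: FIRST(decl) = { (, -, /, [, id, epsilon }.

{ (, -, /, [, id, epsilon }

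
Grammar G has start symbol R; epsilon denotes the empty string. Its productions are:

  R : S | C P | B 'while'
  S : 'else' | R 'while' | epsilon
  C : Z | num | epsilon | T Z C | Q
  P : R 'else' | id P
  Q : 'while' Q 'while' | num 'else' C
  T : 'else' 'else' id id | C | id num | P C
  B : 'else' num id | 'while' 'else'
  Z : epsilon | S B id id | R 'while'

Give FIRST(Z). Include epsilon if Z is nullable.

{ 'else', 'while', id, num, epsilon }

Z : epsilon contributes epsilon.
From Z : S B id id: S nullable, take FIRST(S) ∪ FIRST(B) = { 'else', 'while', id, num }.
From Z : R 'while': R nullable, take FIRST(R) ∪ {'while'} = { 'else', 'while', id, num }.
Union: FIRST(Z) = { 'else', 'while', id, num, epsilon }.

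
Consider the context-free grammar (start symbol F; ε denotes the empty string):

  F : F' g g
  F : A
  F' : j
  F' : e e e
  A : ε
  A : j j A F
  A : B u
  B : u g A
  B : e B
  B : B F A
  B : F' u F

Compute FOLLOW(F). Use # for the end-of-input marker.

{ #, e, j, u }

F is the start symbol, so # ∈ FOLLOW(F).
In A : j j A F: F is at the end, add FOLLOW(A) = { #, e, j, u }.
In B : B F A: add FIRST(A)\{ε} = { e, j, u }.
  Since A is nullable, also add FOLLOW(B) = { e, j, u }.
In B : F' u F: F is at the end, add FOLLOW(B) = { e, j, u }.
Union: FOLLOW(F) = { #, e, j, u }.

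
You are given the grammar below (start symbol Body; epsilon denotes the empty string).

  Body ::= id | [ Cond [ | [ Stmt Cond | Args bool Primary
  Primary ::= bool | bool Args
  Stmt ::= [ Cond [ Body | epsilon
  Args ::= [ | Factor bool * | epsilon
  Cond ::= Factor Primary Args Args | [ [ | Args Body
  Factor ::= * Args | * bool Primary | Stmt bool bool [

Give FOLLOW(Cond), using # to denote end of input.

{ #, *, [, bool, id }

In Body ::= [ Cond [: add FIRST([) = { [ }.
In Body ::= [ Stmt Cond: Cond is at the end, add FOLLOW(Body) = { #, *, [, bool, id }.
In Stmt ::= [ Cond [ Body: add FIRST([ Body) = { [ }.
Union: FOLLOW(Cond) = { #, *, [, bool, id }.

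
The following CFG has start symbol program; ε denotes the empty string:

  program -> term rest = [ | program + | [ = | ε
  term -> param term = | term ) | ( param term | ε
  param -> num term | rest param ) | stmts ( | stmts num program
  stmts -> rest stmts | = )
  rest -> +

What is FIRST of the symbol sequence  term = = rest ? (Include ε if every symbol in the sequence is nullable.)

Add FIRST(term)\{ε} = { (, ), +, =, num }; term is nullable, continue.
= is a terminal; add {=} and stop.

{ (, ), +, =, num }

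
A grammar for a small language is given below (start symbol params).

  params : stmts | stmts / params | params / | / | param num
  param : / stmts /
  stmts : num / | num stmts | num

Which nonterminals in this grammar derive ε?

No nonterminal has an empty production or an RHS whose symbols are all nullable.

{ } (none)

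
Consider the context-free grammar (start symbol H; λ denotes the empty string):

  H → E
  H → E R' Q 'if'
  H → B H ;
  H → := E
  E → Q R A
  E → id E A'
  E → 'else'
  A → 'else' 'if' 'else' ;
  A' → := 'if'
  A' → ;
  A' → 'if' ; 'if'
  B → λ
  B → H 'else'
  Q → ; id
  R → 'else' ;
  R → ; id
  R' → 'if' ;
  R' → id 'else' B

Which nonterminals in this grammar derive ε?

Directly nullable (have an λ-production): B.
No other nonterminal has a production whose RHS symbols are all nullable.

{ B }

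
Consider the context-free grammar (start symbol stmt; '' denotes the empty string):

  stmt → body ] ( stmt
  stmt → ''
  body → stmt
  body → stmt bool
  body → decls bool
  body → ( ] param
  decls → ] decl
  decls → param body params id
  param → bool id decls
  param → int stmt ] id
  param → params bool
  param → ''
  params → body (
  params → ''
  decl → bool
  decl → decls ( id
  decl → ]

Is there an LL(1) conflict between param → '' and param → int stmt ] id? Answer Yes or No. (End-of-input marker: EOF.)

Yes

FIRST('') = { '' } and FIRST(int stmt ] id) = { int }.
The first alternative is nullable and FOLLOW(param) = { (, ], bool, id, int } shares int with FIRST of the second — conflict.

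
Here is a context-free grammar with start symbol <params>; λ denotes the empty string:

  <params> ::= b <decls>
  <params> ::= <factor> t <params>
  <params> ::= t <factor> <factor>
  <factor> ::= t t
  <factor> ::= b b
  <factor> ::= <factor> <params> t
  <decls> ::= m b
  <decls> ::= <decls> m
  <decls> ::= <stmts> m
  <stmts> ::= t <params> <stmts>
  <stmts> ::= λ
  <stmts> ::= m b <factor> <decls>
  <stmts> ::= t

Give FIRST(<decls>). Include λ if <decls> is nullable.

<decls> ::= m b contributes {m}.
From <decls> ::= <decls> m: add FIRST(<decls>) = { m, t }.
From <decls> ::= <stmts> m: <stmts> nullable, take FIRST(<stmts>) ∪ {m} = { m, t }.
Union: FIRST(<decls>) = { m, t }.

{ m, t }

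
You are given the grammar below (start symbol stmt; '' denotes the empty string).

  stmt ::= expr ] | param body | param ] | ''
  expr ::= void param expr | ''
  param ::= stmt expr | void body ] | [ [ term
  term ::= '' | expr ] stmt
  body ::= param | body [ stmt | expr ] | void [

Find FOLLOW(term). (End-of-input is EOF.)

In param ::= [ [ term: term is at the end, add FOLLOW(param) = { EOF, [, ], void }.
Union: FOLLOW(term) = { EOF, [, ], void }.

{ EOF, [, ], void }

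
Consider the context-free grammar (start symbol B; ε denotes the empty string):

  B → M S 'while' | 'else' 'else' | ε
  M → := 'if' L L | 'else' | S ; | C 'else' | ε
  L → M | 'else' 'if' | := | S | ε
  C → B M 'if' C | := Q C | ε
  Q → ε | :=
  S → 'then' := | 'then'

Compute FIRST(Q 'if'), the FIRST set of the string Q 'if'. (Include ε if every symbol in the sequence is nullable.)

{ 'if', := }

Add FIRST(Q)\{ε} = { := }; Q is nullable, continue.
'if' is a terminal; add {'if'} and stop.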